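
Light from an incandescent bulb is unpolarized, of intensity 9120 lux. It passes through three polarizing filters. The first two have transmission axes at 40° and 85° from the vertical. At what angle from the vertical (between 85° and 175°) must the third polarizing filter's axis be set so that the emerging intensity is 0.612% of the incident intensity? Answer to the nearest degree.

Unpolarized light through the first polarizer → I₁ = ½ I₀, now polarized at 40°.
I₂ = I₁ cos²(85° − 40°) = 0.5 I₀ · cos²(45°) = 0.25 I₀.
Need I₃/I₀ = 0.00612, so cos²(θ − 85°) = 0.00612 / 0.25 = 0.02448.
θ − 85° = arccos(√0.02448) = 81.0°, giving θ ≈ 85 + 81.0 = 166.0°.

θ ≈ 166°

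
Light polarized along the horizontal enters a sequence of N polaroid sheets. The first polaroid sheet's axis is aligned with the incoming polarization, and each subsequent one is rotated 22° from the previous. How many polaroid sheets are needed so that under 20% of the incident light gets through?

First polarizer is aligned with the polarization: full transmission.
Each further stage multiplies by cos²(22°) = 0.8597.
After N polarizers: T = 0.8597^(N−1). Require T < 0.20 ⇒ N−1 > ln(0.20)/ln(0.8597) = 10.64, so N−1 ≥ 11 and N = 12.
Check: N=12 gives T = 0.1895 < 0.20; N=11 gives T = 0.2205.

N = 12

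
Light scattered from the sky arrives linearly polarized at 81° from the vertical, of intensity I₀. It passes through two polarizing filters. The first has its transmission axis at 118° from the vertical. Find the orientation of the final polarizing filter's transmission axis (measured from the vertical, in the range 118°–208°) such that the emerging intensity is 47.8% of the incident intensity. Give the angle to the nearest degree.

θ ≈ 148°

I₁ = I₀ cos²(118° − 81°) = I₀ cos²(37°) = 0.6378 I₀.
Need I₂/I₀ = 0.478, so cos²(θ − 118°) = 0.478 / 0.6378 = 0.7494.
θ − 118° = arccos(√0.7494) = 30.0°, giving θ ≈ 118 + 30.0 = 148.0°.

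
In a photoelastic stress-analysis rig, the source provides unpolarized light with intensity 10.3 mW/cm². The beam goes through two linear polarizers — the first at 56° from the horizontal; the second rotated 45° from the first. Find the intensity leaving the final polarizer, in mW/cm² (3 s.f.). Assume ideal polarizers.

Unpolarized light through the first polarizer → I₁ = 10.3 mW/cm²/2 = 5.15 mW/cm², polarized at 56°.
I₂ = I₁ · cos²(45°) = 5.15 · 0.5 = 2.575 mW/cm².

I ≈ 2.58 mW/cm²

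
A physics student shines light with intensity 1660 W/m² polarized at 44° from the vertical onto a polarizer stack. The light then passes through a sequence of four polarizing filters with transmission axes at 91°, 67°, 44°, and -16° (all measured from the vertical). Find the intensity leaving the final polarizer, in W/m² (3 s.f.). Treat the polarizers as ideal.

I ≈ 136 W/m²

I₁ = 1660 W/m² · cos²(47°) = 772.1 W/m².
I₂ = I₁ · cos²(24°) = 772.1 · 0.8346 = 644.4 W/m².
I₃ = I₂ · cos²(23°) = 644.4 · 0.8473 = 546 W/m².
I₄ = I₃ · cos²(60°) = 546 · 0.25 = 136.5 W/m².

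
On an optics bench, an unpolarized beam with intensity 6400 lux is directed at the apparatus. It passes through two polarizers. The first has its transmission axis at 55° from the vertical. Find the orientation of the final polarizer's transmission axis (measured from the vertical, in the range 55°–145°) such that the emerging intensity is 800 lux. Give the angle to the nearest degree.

Unpolarized light through the first polarizer → I₁ = ½ I₀, now polarized at 55°.
Target fraction: 800 / 6400 lux = 0.125 of I₀.
Need I₂/I₀ = 0.125, so cos²(θ − 55°) = 0.125 / 0.5 = 0.25.
θ − 55° = arccos(√0.25) = 60.0°, giving θ ≈ 55 + 60.0 = 115.0°.

θ ≈ 115°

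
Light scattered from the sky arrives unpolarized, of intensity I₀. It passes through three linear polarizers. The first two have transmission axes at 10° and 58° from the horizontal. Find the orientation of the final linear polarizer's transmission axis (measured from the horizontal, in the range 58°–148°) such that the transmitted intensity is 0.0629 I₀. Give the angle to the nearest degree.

θ ≈ 116°

Unpolarized light through the first polarizer → I₁ = ½ I₀, now polarized at 10°.
I₂ = I₁ cos²(58° − 10°) = 0.5 I₀ · cos²(48°) = 0.2239 I₀.
Need I₃/I₀ = 0.0629, so cos²(θ − 58°) = 0.0629 / 0.2239 = 0.281.
θ − 58° = arccos(√0.281) = 58.0°, giving θ ≈ 58 + 58.0 = 116.0°.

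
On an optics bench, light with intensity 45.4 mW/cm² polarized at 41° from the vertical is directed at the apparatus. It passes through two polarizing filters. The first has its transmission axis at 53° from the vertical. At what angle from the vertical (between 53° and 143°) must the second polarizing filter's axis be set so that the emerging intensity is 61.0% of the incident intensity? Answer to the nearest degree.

θ ≈ 90°

I₁ = I₀ cos²(53° − 41°) = I₀ cos²(12°) = 0.9568 I₀.
Need I₂/I₀ = 0.61, so cos²(θ − 53°) = 0.61 / 0.9568 = 0.6376.
θ − 53° = arccos(√0.6376) = 37.0°, giving θ ≈ 53 + 37.0 = 90.0°.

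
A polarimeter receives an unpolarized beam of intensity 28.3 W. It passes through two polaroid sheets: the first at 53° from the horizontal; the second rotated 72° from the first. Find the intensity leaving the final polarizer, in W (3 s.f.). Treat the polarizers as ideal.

Unpolarized light through the first polarizer → I₁ = 28.3 W/2 = 14.15 W, polarized at 53°.
I₂ = I₁ · cos²(72°) = 14.15 · 0.09549 = 1.351 W.

I ≈ 1.35 W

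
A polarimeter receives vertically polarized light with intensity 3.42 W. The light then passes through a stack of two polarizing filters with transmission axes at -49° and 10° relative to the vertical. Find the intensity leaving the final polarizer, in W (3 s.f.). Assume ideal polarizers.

I ≈ 0.390 W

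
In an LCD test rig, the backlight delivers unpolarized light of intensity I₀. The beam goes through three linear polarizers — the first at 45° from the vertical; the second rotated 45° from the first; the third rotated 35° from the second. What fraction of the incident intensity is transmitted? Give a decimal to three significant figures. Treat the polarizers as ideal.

Unpolarized light through the first polarizer → I₁ = ½ I₀, now polarized at 45°.
I₂ = I₁ cos²(45°) = 0.5 · 0.5 I₀ = 0.25 I₀.
I₃ = I₂ cos²(35°) = 0.25 · 0.671 I₀ = 0.1678 I₀.
Transmitted fraction = 0.1678.

≈ 0.168 I₀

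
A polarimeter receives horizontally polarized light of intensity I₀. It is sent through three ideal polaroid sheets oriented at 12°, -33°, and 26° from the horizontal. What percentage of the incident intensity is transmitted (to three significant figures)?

I₁ = I₀ cos²(12° − 0°) = I₀ cos²(12°) = 0.9568 I₀.
I₂ = I₁ cos²(-33° − 12°) = 0.9568 I₀ · cos²(45°) = 0.4784 I₀.
I₃ = I₂ cos²(26° + 33°) = 0.4784 I₀ · cos²(59°) = 0.1269 I₀.
That is 12.69% of the incident intensity.

≈ 12.7%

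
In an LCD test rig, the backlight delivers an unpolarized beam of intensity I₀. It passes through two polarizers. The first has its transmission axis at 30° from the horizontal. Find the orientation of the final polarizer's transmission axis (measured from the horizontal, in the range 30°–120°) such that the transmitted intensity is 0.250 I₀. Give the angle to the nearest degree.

θ ≈ 75°

Unpolarized light through the first polarizer → I₁ = ½ I₀, now polarized at 30°.
Need I₂/I₀ = 0.25, so cos²(θ − 30°) = 0.25 / 0.5 = 0.5.
θ − 30° = arccos(√0.5) = 45.0°, giving θ ≈ 30 + 45.0 = 75.0°.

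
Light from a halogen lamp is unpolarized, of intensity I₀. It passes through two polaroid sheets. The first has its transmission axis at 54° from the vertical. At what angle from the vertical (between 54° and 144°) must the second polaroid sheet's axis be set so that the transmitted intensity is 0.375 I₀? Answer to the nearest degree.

θ ≈ 84°

Unpolarized light through the first polarizer → I₁ = ½ I₀, now polarized at 54°.
Need I₂/I₀ = 0.375, so cos²(θ − 54°) = 0.375 / 0.5 = 0.75.
θ − 54° = arccos(√0.75) = 30.0°, giving θ ≈ 54 + 30.0 = 84.0°.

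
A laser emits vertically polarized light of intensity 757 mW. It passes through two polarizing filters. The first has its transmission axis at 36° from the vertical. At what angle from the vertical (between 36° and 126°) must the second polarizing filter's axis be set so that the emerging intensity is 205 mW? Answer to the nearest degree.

θ ≈ 86°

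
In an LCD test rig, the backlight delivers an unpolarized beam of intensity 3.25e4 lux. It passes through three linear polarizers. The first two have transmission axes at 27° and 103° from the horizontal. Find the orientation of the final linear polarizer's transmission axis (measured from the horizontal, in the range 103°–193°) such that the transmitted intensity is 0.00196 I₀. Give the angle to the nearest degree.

Unpolarized light through the first polarizer → I₁ = ½ I₀, now polarized at 27°.
I₂ = I₁ cos²(103° − 27°) = 0.5 I₀ · cos²(76°) = 0.02926 I₀.
Need I₃/I₀ = 0.00196, so cos²(θ − 103°) = 0.00196 / 0.02926 = 0.06698.
θ − 103° = arccos(√0.06698) = 75.0°, giving θ ≈ 103 + 75.0 = 178.0°.

θ ≈ 178°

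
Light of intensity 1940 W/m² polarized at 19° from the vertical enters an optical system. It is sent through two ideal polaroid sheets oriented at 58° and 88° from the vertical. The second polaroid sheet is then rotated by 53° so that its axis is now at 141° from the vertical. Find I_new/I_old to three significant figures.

I_new/I_old ≈ 0.0198

Before rotation:
I₁ = I₀ cos²(58° − 19°) = I₀ cos²(39°) = 0.604 I₀.
I₂ = I₁ cos²(88° − 58°) = 0.604 I₀ · cos²(30°) = 0.453 I₀.
After rotation:
I₁ = I₀ cos²(58° − 19°) = I₀ cos²(39°) = 0.604 I₀.
I₂ = I₁ cos²(141° − 58°) = 0.604 I₀ · cos²(83°) = 0.00897 I₀.
Ratio = 0.00897 / 0.453 = 0.0198.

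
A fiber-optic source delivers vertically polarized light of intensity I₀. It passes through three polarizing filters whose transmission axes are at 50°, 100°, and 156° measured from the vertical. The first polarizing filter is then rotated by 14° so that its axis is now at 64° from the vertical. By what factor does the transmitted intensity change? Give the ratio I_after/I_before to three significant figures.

Before rotation:
I₁ = I₀ cos²(50° − 0°) = I₀ cos²(50°) = 0.4132 I₀.
I₂ = I₁ cos²(100° − 50°) = 0.4132 I₀ · cos²(50°) = 0.1707 I₀.
I₃ = I₂ cos²(156° − 100°) = 0.1707 I₀ · cos²(56°) = 0.05338 I₀.
After rotation:
I₁ = I₀ cos²(64° − 0°) = I₀ cos²(64°) = 0.1922 I₀.
I₂ = I₁ cos²(100° − 64°) = 0.1922 I₀ · cos²(36°) = 0.1258 I₀.
I₃ = I₂ cos²(156° − 100°) = 0.1258 I₀ · cos²(56°) = 0.03933 I₀.
Ratio = 0.03933 / 0.05338 = 0.7368.

I_new/I_old ≈ 0.737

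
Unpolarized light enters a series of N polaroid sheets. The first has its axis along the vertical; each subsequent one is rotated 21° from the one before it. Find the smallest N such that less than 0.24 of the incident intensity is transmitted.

N = 7

First polarizer halves the unpolarized light: factor 1/2.
Each further stage multiplies by cos²(21°) = 0.8716.
After N polarizers: T = 0.5·0.8716^(N−1). Require T < 0.24 ⇒ N−1 > ln(0.24/0.5)/ln(0.8716) = 5.34, so N−1 ≥ 6 and N = 7.
Check: N=7 gives T = 0.2192 < 0.24; N=6 gives T = 0.2515.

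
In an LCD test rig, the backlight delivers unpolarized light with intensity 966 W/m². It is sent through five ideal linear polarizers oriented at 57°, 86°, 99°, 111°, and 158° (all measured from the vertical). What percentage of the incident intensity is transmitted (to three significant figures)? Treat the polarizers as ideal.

≈ 16.2%

Unpolarized light through the first polarizer → I₁ = 966 W/m²/2 = 483 W/m², polarized at 57°.
I₂ = I₁ · cos²(29°) = 483 · 0.765 = 369.5 W/m².
I₃ = I₂ · cos²(13°) = 369.5 · 0.9494 = 350.8 W/m².
I₄ = I₃ · cos²(12°) = 350.8 · 0.9568 = 335.6 W/m².
I₅ = I₄ · cos²(47°) = 335.6 · 0.4651 = 156.1 W/m².
That is 16.16% of the incident intensity.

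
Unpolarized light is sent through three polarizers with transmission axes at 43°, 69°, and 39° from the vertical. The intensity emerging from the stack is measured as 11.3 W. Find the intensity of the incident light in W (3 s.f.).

Unpolarized light through the first polarizer → I₁ = ½ I₀, now polarized at 43°.
I₂ = I₁ cos²(69° − 43°) = 0.5 I₀ · cos²(26°) = 0.4039 I₀.
I₃ = I₂ cos²(39° − 69°) = 0.4039 I₀ · cos²(30°) = 0.3029 I₀.
So 11.3 W = 0.3029 I₀, giving I₀ = 11.3/0.3029 = 37.3 W.

I₀ ≈ 37.3 W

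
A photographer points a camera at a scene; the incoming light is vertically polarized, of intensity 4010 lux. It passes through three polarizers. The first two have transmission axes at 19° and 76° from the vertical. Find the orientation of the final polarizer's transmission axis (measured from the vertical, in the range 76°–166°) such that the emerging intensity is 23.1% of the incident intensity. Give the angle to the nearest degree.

θ ≈ 97°

By Malus's law, I₁ = I₀ cos²(19° − 0°) = I₀ cos²(19°) = 0.894 I₀.
I₂ = I₁ cos²(76° − 19°) = 0.894 I₀ · cos²(57°) = 0.2652 I₀.
Need I₃/I₀ = 0.231, so cos²(θ − 76°) = 0.231 / 0.2652 = 0.8711.
θ − 76° = arccos(√0.8711) = 21.0°, giving θ ≈ 76 + 21.0 = 97.0°.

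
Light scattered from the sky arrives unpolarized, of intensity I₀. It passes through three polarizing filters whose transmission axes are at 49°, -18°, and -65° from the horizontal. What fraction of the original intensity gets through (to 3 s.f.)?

Unpolarized light through the first polarizer → I₁ = ½ I₀, now polarized at 49°.
I₂ = I₁ cos²(-18° − 49°) = 0.5 I₀ · cos²(67°) = 0.07634 I₀.
I₃ = I₂ cos²(-65° + 18°) = 0.07634 I₀ · cos²(47°) = 0.03551 I₀.
Transmitted fraction = 0.03551.

≈ 0.0355 I₀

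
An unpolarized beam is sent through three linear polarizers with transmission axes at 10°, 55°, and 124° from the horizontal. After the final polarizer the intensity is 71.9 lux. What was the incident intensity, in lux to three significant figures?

Unpolarized light through the first polarizer → I₁ = ½ I₀, now polarized at 10°.
I₂ = I₁ cos²(55° − 10°) = 0.5 I₀ · cos²(45°) = 0.25 I₀.
I₃ = I₂ cos²(124° − 55°) = 0.25 I₀ · cos²(69°) = 0.03211 I₀.
So 71.9 lux = 0.03211 I₀, giving I₀ = 71.9/0.03211 = 2239 lux.

I₀ ≈ 2240 lux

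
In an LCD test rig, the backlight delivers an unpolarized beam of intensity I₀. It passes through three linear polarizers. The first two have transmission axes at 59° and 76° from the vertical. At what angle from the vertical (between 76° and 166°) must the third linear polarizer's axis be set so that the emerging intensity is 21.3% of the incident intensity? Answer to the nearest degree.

θ ≈ 123°

Unpolarized light through the first polarizer → I₁ = ½ I₀, now polarized at 59°.
I₂ = I₁ cos²(76° − 59°) = 0.5 I₀ · cos²(17°) = 0.4573 I₀.
Need I₃/I₀ = 0.213, so cos²(θ − 76°) = 0.213 / 0.4573 = 0.4658.
θ − 76° = arccos(√0.4658) = 47.0°, giving θ ≈ 76 + 47.0 = 123.0°.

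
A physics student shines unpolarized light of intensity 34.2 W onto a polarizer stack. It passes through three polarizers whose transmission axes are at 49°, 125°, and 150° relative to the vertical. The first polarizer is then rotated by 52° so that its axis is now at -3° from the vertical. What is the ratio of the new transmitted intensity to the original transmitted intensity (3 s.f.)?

I_new/I_old ≈ 6.48

Before rotation:
Unpolarized light through the first polarizer → I₁ = ½ I₀, now polarized at 49°.
I₂ = I₁ cos²(125° − 49°) = 0.5 I₀ · cos²(76°) = 0.02926 I₀.
I₃ = I₂ cos²(150° − 125°) = 0.02926 I₀ · cos²(25°) = 0.02404 I₀.
After rotation:
Unpolarized light through the first polarizer → I₁ = ½ I₀, now polarized at -3°.
Angle between axes 1 and 2: 52°. I₂ = 0.5 I₀ · cos²(52°) = 0.1895 I₀.
I₃ = I₂ cos²(150° − 125°) = 0.1895 I₀ · cos²(25°) = 0.1557 I₀.
Ratio = 0.1557 / 0.02404 = 6.476.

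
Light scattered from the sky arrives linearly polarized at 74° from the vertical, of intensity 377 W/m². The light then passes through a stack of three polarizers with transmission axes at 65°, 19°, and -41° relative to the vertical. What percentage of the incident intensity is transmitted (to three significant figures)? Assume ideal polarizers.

I₁ = 377 W/m² · cos²(9°) = 367.8 W/m².
I₂ = I₁ · cos²(46°) = 367.8 · 0.4826 = 177.5 W/m².
I₃ = I₂ · cos²(60°) = 177.5 · 0.25 = 44.37 W/m².
That is 11.77% of the incident intensity.

≈ 11.8%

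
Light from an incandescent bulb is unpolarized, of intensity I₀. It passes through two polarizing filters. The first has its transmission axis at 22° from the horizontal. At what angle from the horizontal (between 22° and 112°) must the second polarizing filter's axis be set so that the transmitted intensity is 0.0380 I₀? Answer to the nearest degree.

Unpolarized light through the first polarizer → I₁ = ½ I₀, now polarized at 22°.
Need I₂/I₀ = 0.038, so cos²(θ − 22°) = 0.038 / 0.5 = 0.076.
θ − 22° = arccos(√0.076) = 74.0°, giving θ ≈ 22 + 74.0 = 96.0°.

θ ≈ 96°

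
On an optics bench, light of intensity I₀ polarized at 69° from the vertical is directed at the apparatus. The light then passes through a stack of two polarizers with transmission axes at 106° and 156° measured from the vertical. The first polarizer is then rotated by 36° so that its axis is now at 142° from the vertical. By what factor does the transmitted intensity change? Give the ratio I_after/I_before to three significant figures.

Before rotation:
I₁ = I₀ cos²(106° − 69°) = I₀ cos²(37°) = 0.6378 I₀.
I₂ = I₁ cos²(156° − 106°) = 0.6378 I₀ · cos²(50°) = 0.2635 I₀.
After rotation:
I₁ = I₀ cos²(142° − 69°) = I₀ cos²(73°) = 0.08548 I₀.
I₂ = I₁ cos²(156° − 142°) = 0.08548 I₀ · cos²(14°) = 0.08048 I₀.
Ratio = 0.08048 / 0.2635 = 0.3054.

I_new/I_old ≈ 0.305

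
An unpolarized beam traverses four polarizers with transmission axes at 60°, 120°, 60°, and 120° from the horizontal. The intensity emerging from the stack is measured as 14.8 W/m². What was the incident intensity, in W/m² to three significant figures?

I₀ ≈ 1890 W/m²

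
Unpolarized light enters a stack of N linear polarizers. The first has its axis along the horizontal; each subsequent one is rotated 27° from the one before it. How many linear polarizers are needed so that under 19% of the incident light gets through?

N = 6

First polarizer halves the unpolarized light: factor 1/2.
Each further stage multiplies by cos²(27°) = 0.7939.
After N polarizers: T = 0.5·0.7939^(N−1). Require T < 0.19 ⇒ N−1 > ln(0.19/0.5)/ln(0.7939) = 4.19, so N−1 ≥ 5 and N = 6.
Check: N=6 gives T = 0.1577 < 0.19; N=5 gives T = 0.1986.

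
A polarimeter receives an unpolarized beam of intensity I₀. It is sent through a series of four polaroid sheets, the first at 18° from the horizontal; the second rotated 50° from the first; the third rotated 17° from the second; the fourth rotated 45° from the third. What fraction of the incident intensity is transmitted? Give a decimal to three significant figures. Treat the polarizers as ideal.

≈ 0.0945 I₀

Unpolarized light through the first polarizer → I₁ = ½ I₀, now polarized at 18°.
I₂ = I₁ cos²(50°) = 0.5 · 0.4132 I₀ = 0.2066 I₀.
I₃ = I₂ cos²(17°) = 0.2066 · 0.9145 I₀ = 0.1889 I₀.
I₄ = I₃ cos²(45°) = 0.1889 · 0.5 I₀ = 0.09446 I₀.
Transmitted fraction = 0.09446.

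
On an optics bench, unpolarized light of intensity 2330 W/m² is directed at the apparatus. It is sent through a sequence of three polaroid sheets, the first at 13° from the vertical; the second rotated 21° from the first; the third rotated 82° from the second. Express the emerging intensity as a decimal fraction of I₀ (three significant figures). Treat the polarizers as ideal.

I/I₀ ≈ 0.00844

Unpolarized light through the first polarizer → I₁ = 2330 W/m²/2 = 1165 W/m², polarized at 13°.
I₂ = I₁ · cos²(21°) = 1165 · 0.8716 = 1015 W/m².
I₃ = I₂ · cos²(82°) = 1015 · 0.01937 = 19.67 W/m².
Transmitted fraction = 0.008441.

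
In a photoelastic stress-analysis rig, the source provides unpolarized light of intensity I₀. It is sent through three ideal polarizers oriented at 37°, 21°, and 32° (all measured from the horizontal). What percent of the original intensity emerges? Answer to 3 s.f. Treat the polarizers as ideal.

Unpolarized light through the first polarizer → I₁ = ½ I₀, now polarized at 37°.
I₂ = I₁ cos²(21° − 37°) = 0.5 I₀ · cos²(16°) = 0.462 I₀.
I₃ = I₂ cos²(32° − 21°) = 0.462 I₀ · cos²(11°) = 0.4452 I₀.
That is 44.52% of the incident intensity.

≈ 44.5%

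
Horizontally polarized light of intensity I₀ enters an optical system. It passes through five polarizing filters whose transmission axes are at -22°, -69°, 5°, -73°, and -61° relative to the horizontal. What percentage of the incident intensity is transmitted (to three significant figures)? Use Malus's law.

By Malus's law, I₁ = I₀ cos²(-22° − 0°) = I₀ cos²(22°) = 0.8597 I₀.
I₂ = I₁ cos²(-69° + 22°) = 0.8597 I₀ · cos²(47°) = 0.3999 I₀.
I₃ = I₂ cos²(5° + 69°) = 0.3999 I₀ · cos²(74°) = 0.03038 I₀.
I₄ = I₃ cos²(-73° − 5°) = 0.03038 I₀ · cos²(78°) = 0.001313 I₀.
I₅ = I₄ cos²(-61° + 73°) = 0.001313 I₀ · cos²(12°) = 0.001256 I₀.
That is 0.1256% of the incident intensity.

≈ 0.126%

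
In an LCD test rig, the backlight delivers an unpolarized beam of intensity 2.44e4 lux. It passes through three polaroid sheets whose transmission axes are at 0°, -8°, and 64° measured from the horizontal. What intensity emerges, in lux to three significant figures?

I ≈ 1140 lux

Unpolarized light through the first polarizer → I₁ = 2.44e4 lux/2 = 1.22e+04 lux, polarized at 0°.
I₂ = I₁ · cos²(8°) = 1.22e+04 · 0.9806 = 1.196e+04 lux.
I₃ = I₂ · cos²(72°) = 1.196e+04 · 0.09549 = 1142 lux.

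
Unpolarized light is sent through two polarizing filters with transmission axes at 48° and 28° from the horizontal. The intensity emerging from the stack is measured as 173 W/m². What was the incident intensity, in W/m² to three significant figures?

I₀ ≈ 392 W/m²

Unpolarized light through the first polarizer → I₁ = ½ I₀, now polarized at 48°.
I₂ = I₁ cos²(28° − 48°) = 0.5 I₀ · cos²(20°) = 0.4415 I₀.
So 173 W/m² = 0.4415 I₀, giving I₀ = 173/0.4415 = 391.8 W/m².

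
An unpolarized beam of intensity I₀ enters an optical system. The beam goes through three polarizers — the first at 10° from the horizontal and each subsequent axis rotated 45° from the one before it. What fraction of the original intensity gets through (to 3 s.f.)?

≈ 0.125 I₀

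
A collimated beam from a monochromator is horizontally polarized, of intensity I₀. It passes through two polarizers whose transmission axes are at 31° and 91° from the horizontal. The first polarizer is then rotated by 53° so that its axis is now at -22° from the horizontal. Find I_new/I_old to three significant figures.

Before rotation:
By Malus's law, I₁ = I₀ cos²(31° − 0°) = I₀ cos²(31°) = 0.7347 I₀.
I₂ = I₁ cos²(91° − 31°) = 0.7347 I₀ · cos²(60°) = 0.1837 I₀.
After rotation:
I₁ = I₀ cos²(-22° − 0°) = I₀ cos²(22°) = 0.8597 I₀.
Angle between axes 1 and 2: 67°. I₂ = 0.8597 I₀ · cos²(67°) = 0.1312 I₀.
Ratio = 0.1312 / 0.1837 = 0.7145.

I_new/I_old ≈ 0.715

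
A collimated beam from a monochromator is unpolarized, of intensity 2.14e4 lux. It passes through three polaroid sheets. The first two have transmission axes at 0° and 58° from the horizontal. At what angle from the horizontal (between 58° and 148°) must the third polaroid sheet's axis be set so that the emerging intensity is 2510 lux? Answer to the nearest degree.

θ ≈ 82°

Unpolarized light through the first polarizer → I₁ = ½ I₀, now polarized at 0°.
I₂ = I₁ cos²(58° − 0°) = 0.5 I₀ · cos²(58°) = 0.1404 I₀.
Target fraction: 2510 / 2.14e4 lux = 0.1173 of I₀.
Need I₃/I₀ = 0.1173, so cos²(θ − 58°) = 0.1173 / 0.1404 = 0.8354.
θ − 58° = arccos(√0.8354) = 23.9°, giving θ ≈ 58 + 23.9 = 81.9°.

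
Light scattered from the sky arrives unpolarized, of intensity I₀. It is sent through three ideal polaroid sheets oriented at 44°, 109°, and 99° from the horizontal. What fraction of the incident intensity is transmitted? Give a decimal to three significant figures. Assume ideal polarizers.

Unpolarized light through the first polarizer → I₁ = ½ I₀, now polarized at 44°.
I₂ = I₁ cos²(109° − 44°) = 0.5 I₀ · cos²(65°) = 0.0893 I₀.
I₃ = I₂ cos²(99° − 109°) = 0.0893 I₀ · cos²(10°) = 0.08661 I₀.
Transmitted fraction = 0.08661.

≈ 0.0866 I₀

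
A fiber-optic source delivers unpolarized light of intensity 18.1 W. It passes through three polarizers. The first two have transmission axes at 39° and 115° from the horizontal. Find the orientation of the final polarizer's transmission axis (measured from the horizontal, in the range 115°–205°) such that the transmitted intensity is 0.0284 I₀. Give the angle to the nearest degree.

θ ≈ 125°

Unpolarized light through the first polarizer → I₁ = ½ I₀, now polarized at 39°.
I₂ = I₁ cos²(115° − 39°) = 0.5 I₀ · cos²(76°) = 0.02926 I₀.
Need I₃/I₀ = 0.0284, so cos²(θ − 115°) = 0.0284 / 0.02926 = 0.9705.
θ − 115° = arccos(√0.9705) = 9.9°, giving θ ≈ 115 + 9.9 = 124.9°.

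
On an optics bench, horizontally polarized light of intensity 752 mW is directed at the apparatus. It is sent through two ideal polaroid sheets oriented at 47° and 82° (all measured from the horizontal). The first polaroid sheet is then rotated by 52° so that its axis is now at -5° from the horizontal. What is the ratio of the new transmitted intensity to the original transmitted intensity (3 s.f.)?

I_new/I_old ≈ 0.00871

Before rotation:
I₁ = I₀ cos²(47° − 0°) = I₀ cos²(47°) = 0.4651 I₀.
I₂ = I₁ cos²(82° − 47°) = 0.4651 I₀ · cos²(35°) = 0.3121 I₀.
After rotation:
I₁ = I₀ cos²(-5° − 0°) = I₀ cos²(5°) = 0.9924 I₀.
I₂ = I₁ cos²(82° + 5°) = 0.9924 I₀ · cos²(87°) = 0.002718 I₀.
Ratio = 0.002718 / 0.3121 = 0.008709.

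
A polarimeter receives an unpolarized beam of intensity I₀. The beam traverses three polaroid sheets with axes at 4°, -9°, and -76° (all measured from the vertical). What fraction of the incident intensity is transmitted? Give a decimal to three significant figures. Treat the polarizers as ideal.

≈ 0.0725 I₀

Unpolarized light through the first polarizer → I₁ = ½ I₀, now polarized at 4°.
I₂ = I₁ cos²(-9° − 4°) = 0.5 I₀ · cos²(13°) = 0.4747 I₀.
I₃ = I₂ cos²(-76° + 9°) = 0.4747 I₀ · cos²(67°) = 0.07247 I₀.
Transmitted fraction = 0.07247.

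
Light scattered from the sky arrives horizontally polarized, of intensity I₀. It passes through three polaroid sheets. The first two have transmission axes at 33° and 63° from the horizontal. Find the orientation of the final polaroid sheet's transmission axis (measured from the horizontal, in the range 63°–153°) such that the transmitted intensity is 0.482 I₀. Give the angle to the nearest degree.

θ ≈ 80°

I₁ = I₀ cos²(33° − 0°) = I₀ cos²(33°) = 0.7034 I₀.
I₂ = I₁ cos²(63° − 33°) = 0.7034 I₀ · cos²(30°) = 0.5275 I₀.
Need I₃/I₀ = 0.482, so cos²(θ − 63°) = 0.482 / 0.5275 = 0.9137.
θ − 63° = arccos(√0.9137) = 17.1°, giving θ ≈ 63 + 17.1 = 80.1°.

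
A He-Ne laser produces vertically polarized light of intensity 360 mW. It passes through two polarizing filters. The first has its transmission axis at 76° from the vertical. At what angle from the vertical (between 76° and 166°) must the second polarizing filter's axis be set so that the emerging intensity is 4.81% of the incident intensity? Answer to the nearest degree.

θ ≈ 101°

I₁ = I₀ cos²(76° − 0°) = I₀ cos²(76°) = 0.05853 I₀.
Need I₂/I₀ = 0.0481, so cos²(θ − 76°) = 0.0481 / 0.05853 = 0.8219.
θ − 76° = arccos(√0.8219) = 25.0°, giving θ ≈ 76 + 25.0 = 101.0°.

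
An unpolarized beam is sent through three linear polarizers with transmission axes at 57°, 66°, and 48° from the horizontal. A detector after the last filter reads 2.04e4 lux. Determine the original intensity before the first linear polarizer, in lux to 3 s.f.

Unpolarized light through the first polarizer → I₁ = ½ I₀, now polarized at 57°.
I₂ = I₁ cos²(66° − 57°) = 0.5 I₀ · cos²(9°) = 0.4878 I₀.
I₃ = I₂ cos²(48° − 66°) = 0.4878 I₀ · cos²(18°) = 0.4412 I₀.
So 2.04e4 lux = 0.4412 I₀, giving I₀ = 2.04e4/0.4412 = 4.624e+04 lux.

I₀ ≈ 4.62e4 lux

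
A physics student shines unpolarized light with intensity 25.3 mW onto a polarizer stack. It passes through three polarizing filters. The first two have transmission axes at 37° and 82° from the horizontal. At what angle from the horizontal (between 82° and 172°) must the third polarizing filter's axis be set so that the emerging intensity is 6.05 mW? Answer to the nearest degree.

θ ≈ 94°

Unpolarized light through the first polarizer → I₁ = ½ I₀, now polarized at 37°.
I₂ = I₁ cos²(82° − 37°) = 0.5 I₀ · cos²(45°) = 0.25 I₀.
Target fraction: 6.05 / 25.3 mW = 0.2391 of I₀.
Need I₃/I₀ = 0.2391, so cos²(θ − 82°) = 0.2391 / 0.25 = 0.9565.
θ − 82° = arccos(√0.9565) = 12.0°, giving θ ≈ 82 + 12.0 = 94.0°.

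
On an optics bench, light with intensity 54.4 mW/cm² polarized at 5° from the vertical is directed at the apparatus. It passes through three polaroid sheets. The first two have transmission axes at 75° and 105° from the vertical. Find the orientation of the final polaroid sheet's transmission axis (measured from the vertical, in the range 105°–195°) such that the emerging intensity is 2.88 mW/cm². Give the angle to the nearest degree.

By Malus's law, I₁ = I₀ cos²(75° − 5°) = I₀ cos²(70°) = 0.117 I₀.
I₂ = I₁ cos²(105° − 75°) = 0.117 I₀ · cos²(30°) = 0.08773 I₀.
Target fraction: 2.88 / 54.4 mW/cm² = 0.05294 of I₀.
Need I₃/I₀ = 0.05294, so cos²(θ − 105°) = 0.05294 / 0.08773 = 0.6034.
θ − 105° = arccos(√0.6034) = 39.0°, giving θ ≈ 105 + 39.0 = 144.0°.

θ ≈ 144°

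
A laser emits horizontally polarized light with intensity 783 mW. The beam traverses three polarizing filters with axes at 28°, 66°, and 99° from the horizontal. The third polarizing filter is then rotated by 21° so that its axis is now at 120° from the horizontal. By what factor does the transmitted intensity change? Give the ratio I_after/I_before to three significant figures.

Before rotation:
By Malus's law, I₁ = I₀ cos²(28° − 0°) = I₀ cos²(28°) = 0.7796 I₀.
I₂ = I₁ cos²(66° − 28°) = 0.7796 I₀ · cos²(38°) = 0.4841 I₀.
I₃ = I₂ cos²(99° − 66°) = 0.4841 I₀ · cos²(33°) = 0.3405 I₀.
After rotation:
I₁ = I₀ cos²(28° − 0°) = I₀ cos²(28°) = 0.7796 I₀.
I₂ = I₁ cos²(66° − 28°) = 0.7796 I₀ · cos²(38°) = 0.4841 I₀.
I₃ = I₂ cos²(120° − 66°) = 0.4841 I₀ · cos²(54°) = 0.1673 I₀.
Ratio = 0.1673 / 0.3405 = 0.4912.

I_new/I_old ≈ 0.491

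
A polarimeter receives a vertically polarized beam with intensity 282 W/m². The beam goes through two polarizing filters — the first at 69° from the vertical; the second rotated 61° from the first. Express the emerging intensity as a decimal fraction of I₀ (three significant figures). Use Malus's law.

By Malus's law, I₁ = 282 W/m² · cos²(69°) = 36.22 W/m².
I₂ = I₁ · cos²(61°) = 36.22 · 0.235 = 8.512 W/m².
Transmitted fraction = 0.03019.

I/I₀ ≈ 0.0302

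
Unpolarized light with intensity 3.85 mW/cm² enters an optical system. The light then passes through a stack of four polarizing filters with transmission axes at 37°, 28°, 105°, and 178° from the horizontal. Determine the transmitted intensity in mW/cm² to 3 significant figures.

I ≈ 0.00812 mW/cm²

Unpolarized light through the first polarizer → I₁ = 3.85 mW/cm²/2 = 1.925 mW/cm², polarized at 37°.
I₂ = I₁ · cos²(9°) = 1.925 · 0.9755 = 1.878 mW/cm².
I₃ = I₂ · cos²(77°) = 1.878 · 0.0506 = 0.09503 mW/cm².
I₄ = I₃ · cos²(73°) = 0.09503 · 0.08548 = 0.008123 mW/cm².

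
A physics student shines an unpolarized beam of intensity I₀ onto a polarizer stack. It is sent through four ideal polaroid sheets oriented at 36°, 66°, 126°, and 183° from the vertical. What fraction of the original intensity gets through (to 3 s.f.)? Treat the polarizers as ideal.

Unpolarized light through the first polarizer → I₁ = ½ I₀, now polarized at 36°.
I₂ = I₁ cos²(66° − 36°) = 0.5 I₀ · cos²(30°) = 0.375 I₀.
I₃ = I₂ cos²(126° − 66°) = 0.375 I₀ · cos²(60°) = 0.09375 I₀.
I₄ = I₃ cos²(183° − 126°) = 0.09375 I₀ · cos²(57°) = 0.02781 I₀.
Transmitted fraction = 0.02781.

≈ 0.0278 I₀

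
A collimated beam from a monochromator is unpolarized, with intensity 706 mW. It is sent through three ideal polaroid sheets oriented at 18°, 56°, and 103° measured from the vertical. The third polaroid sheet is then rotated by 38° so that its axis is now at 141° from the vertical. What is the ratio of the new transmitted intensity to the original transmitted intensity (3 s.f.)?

I_new/I_old ≈ 0.0163

Before rotation:
Unpolarized light through the first polarizer → I₁ = ½ I₀, now polarized at 18°.
I₂ = I₁ cos²(56° − 18°) = 0.5 I₀ · cos²(38°) = 0.3105 I₀.
I₃ = I₂ cos²(103° − 56°) = 0.3105 I₀ · cos²(47°) = 0.1444 I₀.
After rotation:
Unpolarized light through the first polarizer → I₁ = ½ I₀, now polarized at 18°.
I₂ = I₁ cos²(56° − 18°) = 0.5 I₀ · cos²(38°) = 0.3105 I₀.
I₃ = I₂ cos²(141° − 56°) = 0.3105 I₀ · cos²(85°) = 0.002358 I₀.
Ratio = 0.002358 / 0.1444 = 0.01633.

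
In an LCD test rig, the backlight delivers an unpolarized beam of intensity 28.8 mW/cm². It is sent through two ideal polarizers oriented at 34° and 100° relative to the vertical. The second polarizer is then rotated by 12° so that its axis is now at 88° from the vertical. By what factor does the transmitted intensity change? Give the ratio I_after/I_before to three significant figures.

I_new/I_old ≈ 2.09

Before rotation:
Unpolarized light through the first polarizer → I₁ = ½ I₀, now polarized at 34°.
I₂ = I₁ cos²(100° − 34°) = 0.5 I₀ · cos²(66°) = 0.08272 I₀.
After rotation:
Unpolarized light through the first polarizer → I₁ = ½ I₀, now polarized at 34°.
I₂ = I₁ cos²(88° − 34°) = 0.5 I₀ · cos²(54°) = 0.1727 I₀.
Ratio = 0.1727 / 0.08272 = 2.088.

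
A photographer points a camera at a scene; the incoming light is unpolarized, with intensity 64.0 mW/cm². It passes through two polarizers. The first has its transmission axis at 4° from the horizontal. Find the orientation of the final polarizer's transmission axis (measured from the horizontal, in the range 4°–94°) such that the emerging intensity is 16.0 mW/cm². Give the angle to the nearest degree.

θ ≈ 49°

Unpolarized light through the first polarizer → I₁ = ½ I₀, now polarized at 4°.
Target fraction: 16.0 / 64.0 mW/cm² = 0.25 of I₀.
Need I₂/I₀ = 0.25, so cos²(θ − 4°) = 0.25 / 0.5 = 0.5.
θ − 4° = arccos(√0.5) = 45.0°, giving θ ≈ 4 + 45.0 = 49.0°.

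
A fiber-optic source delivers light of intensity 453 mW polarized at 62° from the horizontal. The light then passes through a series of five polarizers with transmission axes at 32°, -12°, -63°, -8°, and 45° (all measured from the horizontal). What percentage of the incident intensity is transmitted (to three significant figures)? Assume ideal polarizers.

I₁ = 453 mW · cos²(30°) = 339.8 mW.
I₂ = I₁ · cos²(44°) = 339.8 · 0.5174 = 175.8 mW.
I₃ = I₂ · cos²(51°) = 175.8 · 0.396 = 69.63 mW.
I₄ = I₃ · cos²(55°) = 69.63 · 0.329 = 22.91 mW.
I₅ = I₄ · cos²(53°) = 22.91 · 0.3622 = 8.296 mW.
That is 1.831% of the incident intensity.

≈ 1.83%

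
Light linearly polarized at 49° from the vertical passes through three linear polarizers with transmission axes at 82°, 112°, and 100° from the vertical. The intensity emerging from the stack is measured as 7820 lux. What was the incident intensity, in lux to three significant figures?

By Malus's law, I₁ = I₀ cos²(82° − 49°) = I₀ cos²(33°) = 0.7034 I₀.
I₂ = I₁ cos²(112° − 82°) = 0.7034 I₀ · cos²(30°) = 0.5275 I₀.
I₃ = I₂ cos²(100° − 112°) = 0.5275 I₀ · cos²(12°) = 0.5047 I₀.
So 7820 lux = 0.5047 I₀, giving I₀ = 7820/0.5047 = 1.549e+04 lux.

I₀ ≈ 1.55e4 lux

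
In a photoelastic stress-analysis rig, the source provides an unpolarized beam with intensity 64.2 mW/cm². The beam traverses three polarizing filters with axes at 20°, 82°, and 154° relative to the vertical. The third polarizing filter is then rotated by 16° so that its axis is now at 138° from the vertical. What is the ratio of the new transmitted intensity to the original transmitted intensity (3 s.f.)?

Before rotation:
Unpolarized light through the first polarizer → I₁ = ½ I₀, now polarized at 20°.
I₂ = I₁ cos²(82° − 20°) = 0.5 I₀ · cos²(62°) = 0.1102 I₀.
I₃ = I₂ cos²(154° − 82°) = 0.1102 I₀ · cos²(72°) = 0.01052 I₀.
After rotation:
Unpolarized light through the first polarizer → I₁ = ½ I₀, now polarized at 20°.
I₂ = I₁ cos²(82° − 20°) = 0.5 I₀ · cos²(62°) = 0.1102 I₀.
I₃ = I₂ cos²(138° − 82°) = 0.1102 I₀ · cos²(56°) = 0.03446 I₀.
Ratio = 0.03446 / 0.01052 = 3.275.

I_new/I_old ≈ 3.27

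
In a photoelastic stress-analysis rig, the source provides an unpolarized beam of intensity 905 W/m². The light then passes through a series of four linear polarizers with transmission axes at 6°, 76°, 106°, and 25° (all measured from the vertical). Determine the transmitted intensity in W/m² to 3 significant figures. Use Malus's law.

Unpolarized light through the first polarizer → I₁ = 905 W/m²/2 = 452.5 W/m², polarized at 6°.
I₂ = I₁ · cos²(70°) = 452.5 · 0.117 = 52.93 W/m².
I₃ = I₂ · cos²(30°) = 52.93 · 0.75 = 39.7 W/m².
I₄ = I₃ · cos²(81°) = 39.7 · 0.02447 = 0.9715 W/m².

I ≈ 0.972 W/m²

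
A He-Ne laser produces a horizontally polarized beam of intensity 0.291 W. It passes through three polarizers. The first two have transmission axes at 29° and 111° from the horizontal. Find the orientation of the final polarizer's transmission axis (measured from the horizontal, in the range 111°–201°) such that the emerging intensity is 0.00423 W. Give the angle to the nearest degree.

θ ≈ 119°

By Malus's law, I₁ = I₀ cos²(29° − 0°) = I₀ cos²(29°) = 0.765 I₀.
I₂ = I₁ cos²(111° − 29°) = 0.765 I₀ · cos²(82°) = 0.01482 I₀.
Target fraction: 0.00423 / 0.291 W = 0.01454 of I₀.
Need I₃/I₀ = 0.01454, so cos²(θ − 111°) = 0.01454 / 0.01482 = 0.9811.
θ − 111° = arccos(√0.9811) = 7.9°, giving θ ≈ 111 + 7.9 = 118.9°.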